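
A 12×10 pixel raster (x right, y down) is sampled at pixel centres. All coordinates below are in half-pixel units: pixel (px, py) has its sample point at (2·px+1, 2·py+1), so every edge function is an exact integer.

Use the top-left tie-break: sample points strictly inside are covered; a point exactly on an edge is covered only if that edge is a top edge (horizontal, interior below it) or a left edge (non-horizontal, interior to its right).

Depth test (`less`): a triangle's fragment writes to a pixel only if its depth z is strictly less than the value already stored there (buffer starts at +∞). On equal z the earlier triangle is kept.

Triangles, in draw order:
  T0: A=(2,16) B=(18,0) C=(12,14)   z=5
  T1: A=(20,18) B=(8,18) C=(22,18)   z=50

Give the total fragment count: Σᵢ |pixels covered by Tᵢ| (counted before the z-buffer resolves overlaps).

T0:
  2·area = 128
  edge (2, 16)→(18, 0): d=(16,-16) top-left  bias=+0
  edge (18, 0)→(12, 14): d=(-6,14) right/bottom  bias=-1
  edge (12, 14)→(2, 16): d=(-10,2) right/bottom  bias=-1
    (8,0)@(17, 1): e=[0,8,120] → #  [on edge]
    (9,0)@(19, 1): e=[32,-20,116] → ·
    (7,1)@(15, 3): e=[0,24,104] → #  [on edge]
    (8,1)@(17, 3): e=[32,-4,100] → ·
    (6,2)@(13, 5): e=[0,40,88] → #  [on edge]
    (8,2)@(17, 5): e=[64,-16,80] → ·
    (5,3)@(11, 7): e=[0,56,72] → #  [on edge]
    (7,3)@(15, 7): e=[64,0,64] → ·  [on edge]
    (4,4)@(9, 9): e=[0,72,56] → #  [on edge]
    (7,4)@(15, 9): e=[96,-12,44] → ·
    (3,5)@(7, 11): e=[0,88,40] → #  [on edge]
    (7,5)@(15, 11): e=[128,-24,24] → ·
    (2,6)@(5, 13): e=[0,104,24] → #  [on edge]
    (8,6)@(17, 13): e=[192,-64,0] → ·  [on edge]
    (1,7)@(3, 15): e=[0,120,8] → #  [on edge]
    (3,7)@(7, 15): e=[64,64,0] → ·  [on edge]
    (0,8)@(1, 17): e=[0,136,-8] → ·  [on edge]
  covered (19 px):
    · · · · · · · · # · · ·
    · · · · · · · # · · · ·
    · · · · · · # # · · · ·
    · · · · · # # · · · · ·
    · · · · # # # · · · · ·
    · · · # # # # · · · · ·
    · · # # # # · · · · · ·
    · # # · · · · · · · · ·
    · · · · · · · · · · · ·
    · · · · · · · · · · · ·
T1:
  degenerate (2·area = 0) — covers nothing

Final: 19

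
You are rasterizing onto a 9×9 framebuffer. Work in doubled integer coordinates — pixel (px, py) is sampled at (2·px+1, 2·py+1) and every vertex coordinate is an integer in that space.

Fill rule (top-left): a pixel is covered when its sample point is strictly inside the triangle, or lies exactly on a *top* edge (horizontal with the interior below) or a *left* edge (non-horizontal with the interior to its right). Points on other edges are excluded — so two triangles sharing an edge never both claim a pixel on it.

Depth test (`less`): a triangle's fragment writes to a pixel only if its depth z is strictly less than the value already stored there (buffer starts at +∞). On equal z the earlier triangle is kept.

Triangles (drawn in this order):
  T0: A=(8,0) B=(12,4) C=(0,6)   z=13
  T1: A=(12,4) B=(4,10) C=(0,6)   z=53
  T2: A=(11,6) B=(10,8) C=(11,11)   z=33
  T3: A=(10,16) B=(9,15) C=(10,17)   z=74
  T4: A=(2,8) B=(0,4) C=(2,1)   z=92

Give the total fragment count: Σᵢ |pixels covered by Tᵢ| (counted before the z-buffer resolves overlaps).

T0:
  2·area = 56
  edge (8, 0)→(12, 4): d=(4,4) right/bottom  bias=-1
  edge (12, 4)→(0, 6): d=(-12,2) right/bottom  bias=-1
  edge (0, 6)→(8, 0): d=(8,-6) top-left  bias=+0
    (3,0)@(7, 1): e=[8,46,2] → X
    (4,0)@(9, 1): e=[0,42,14] → .  [on edge]
    (2,1)@(5, 3): e=[24,26,6] → X
    (4,1)@(9, 3): e=[8,18,30] → X
    (5,1)@(11, 3): e=[0,14,42] → .  [on edge]
    (1,2)@(3, 5): e=[40,6,10] → X
    (3,2)@(7, 5): e=[24,-2,34] → .
    (4,2)@(9, 5): e=[16,-6,46] → .
    (6,2)@(13, 5): e=[0,-14,70] → .  [on edge]
    (1,3)@(3, 7): e=[48,-18,26] → .
    (2,3)@(5, 7): e=[40,-22,38] → .
    (7,3)@(15, 7): e=[0,-42,98] → .  [on edge]
    (8,4)@(17, 9): e=[0,-70,126] → .  [on edge]
  covered (6 px):
    . . . X . . . . .
    . . X X X . . . .
    . X X . . . . . .
    . . . . . . . . .
    . . . . . . . . .
    . . . . . . . . .
    . . . . . . . . .
    . . . . . . . . .
    . . . . . . . . .
T1:
  2·area = 56
  edge (12, 4)→(4, 10): d=(-8,6) right/bottom  bias=-1
  edge (4, 10)→(0, 6): d=(-4,-4) top-left  bias=+0
  edge (0, 6)→(12, 4): d=(12,-2) top-left  bias=+0
    (3,2)@(7, 5): e=[22,32,2] → X
    (4,2)@(9, 5): e=[10,40,6] → X
    (5,2)@(11, 5): e=[-2,48,10] → .
    (0,3)@(1, 7): e=[42,0,14] → X  [on edge]
    (1,3)@(3, 7): e=[30,8,18] → X
    (2,3)@(5, 7): e=[18,16,22] → X
    (4,3)@(9, 7): e=[-6,32,30] → .
    (0,4)@(1, 9): e=[26,-8,38] → .
    (1,4)@(3, 9): e=[14,0,42] → X  [on edge]
    (3,4)@(7, 9): e=[-10,16,50] → .
    (1,5)@(3, 11): e=[-2,-8,66] → .
    (2,5)@(5, 11): e=[-14,0,70] → .  [on edge]
    (3,6)@(7, 13): e=[-42,0,98] → .  [on edge]
    (4,7)@(9, 15): e=[-70,0,126] → .  [on edge]
    (5,8)@(11, 17): e=[-98,0,154] → .  [on edge]
  covered (8 px):
    . . . . . . . . .
    . . . . . . . . .
    . . . X X . . . .
    X X X X . . . . .
    . X X . . . . . .
    . . . . . . . . .
    . . . . . . . . .
    . . . . . . . . .
    . . . . . . . . .
T2:
  2·area = 5  (B↔C swapped to make it positive)
  edge (11, 6)→(11, 11): d=(0,5) right/bottom  bias=-1
  edge (11, 11)→(10, 8): d=(-1,-3) top-left  bias=+0
  edge (10, 8)→(11, 6): d=(1,-2) top-left  bias=+0
    (5,0)@(11, 1): e=[0,10,-5] → .  [on edge]
    (5,1)@(11, 3): e=[0,8,-3] → .  [on edge]
    (4,2)@(9, 5): e=[10,0,-5] → .  [on edge]
    (5,2)@(11, 5): e=[0,6,-1] → .  [on edge]
    (5,3)@(11, 7): e=[0,4,1] → .  [on edge]
    (5,4)@(11, 9): e=[0,2,3] → .  [on edge]
    (5,5)@(11, 11): e=[0,0,5] → .  [on edge]
    (5,6)@(11, 13): e=[0,-2,7] → .  [on edge]
    (5,7)@(11, 15): e=[0,-4,9] → .  [on edge]
    (5,8)@(11, 17): e=[0,-6,11] → .  [on edge]
    (6,8)@(13, 17): e=[-10,0,15] → .  [on edge]
  covered (0 px):
    . . . . . . . . .
    . . . . . . . . .
    . . . . . . . . .
    . . . . . . . . .
    . . . . . . . . .
    . . . . . . . . .
    . . . . . . . . .
    . . . . . . . . .
    . . . . . . . . .
T3:
  2·area = 1  (B↔C swapped to make it positive)
  edge (10, 16)→(10, 17): d=(0,1) right/bottom  bias=-1
  edge (10, 17)→(9, 15): d=(-1,-2) top-left  bias=+0
  edge (9, 15)→(10, 16): d=(1,1) right/bottom  bias=-1
    (1,1)@(3, 3): e=[7,0,-6] → .  [on edge]
    (0,3)@(1, 7): e=[9,-8,0] → .  [on edge]
    (2,3)@(5, 7): e=[5,0,-4] → .  [on edge]
    (1,4)@(3, 9): e=[7,-6,0] → .  [on edge]
    (2,5)@(5, 11): e=[5,-4,0] → .  [on edge]
    (3,5)@(7, 11): e=[3,0,-2] → .  [on edge]
    (3,6)@(7, 13): e=[3,-2,0] → .  [on edge]
    (4,7)@(9, 15): e=[1,0,0] → .  [on edge]
    (5,8)@(11, 17): e=[-1,2,0] → .  [on edge]
  covered (0 px):
    . . . . . . . . .
    . . . . . . . . .
    . . . . . . . . .
    . . . . . . . . .
    . . . . . . . . .
    . . . . . . . . .
    . . . . . . . . .
    . . . . . . . . .
    . . . . . . . . .
T4:
  2·area = 14
  edge (2, 8)→(0, 4): d=(-2,-4) top-left  bias=+0
  edge (0, 4)→(2, 1): d=(2,-3) top-left  bias=+0
  edge (2, 1)→(2, 8): d=(0,7) right/bottom  bias=-1
    (0,1)@(1, 3): e=[6,1,7] → X
    (1,1)@(3, 3): e=[14,7,-7] → .
    (0,2)@(1, 5): e=[2,5,7] → X
    (1,2)@(3, 5): e=[10,11,-7] → .
    (0,3)@(1, 7): e=[-2,9,7] → .
  covered (2 px):
    . . . . . . . . .
    X . . . . . . . .
    X . . . . . . . .
    . . . . . . . . .
    . . . . . . . . .
    . . . . . . . . .
    . . . . . . . . .
    . . . . . . . . .
    . . . . . . . . .

Answer: 16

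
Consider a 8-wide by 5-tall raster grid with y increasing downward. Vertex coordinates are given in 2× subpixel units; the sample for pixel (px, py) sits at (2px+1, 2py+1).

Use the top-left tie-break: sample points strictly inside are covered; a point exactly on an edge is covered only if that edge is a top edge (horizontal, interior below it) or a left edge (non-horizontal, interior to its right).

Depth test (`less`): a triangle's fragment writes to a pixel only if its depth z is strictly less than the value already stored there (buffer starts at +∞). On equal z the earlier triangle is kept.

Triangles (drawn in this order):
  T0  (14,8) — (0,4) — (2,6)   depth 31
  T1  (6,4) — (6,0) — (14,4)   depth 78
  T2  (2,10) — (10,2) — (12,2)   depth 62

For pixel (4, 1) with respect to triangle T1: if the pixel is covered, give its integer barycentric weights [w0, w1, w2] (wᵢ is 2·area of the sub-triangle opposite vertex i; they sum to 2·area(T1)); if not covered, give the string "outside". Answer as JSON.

T0:
  2·area = 20  (B↔C swapped to make it positive)
  edge (14, 8)→(2, 6): d=(-12,-2) top-left  bias=+0
  edge (2, 6)→(0, 4): d=(-2,-2) top-left  bias=+0
  edge (0, 4)→(14, 8): d=(14,4) right/bottom  bias=-1
    (0,2)@(1, 5): e=[10,0,10] → █  [on edge]
    (1,2)@(3, 5): e=[14,4,2] → █
    (2,2)@(5, 5): e=[18,8,-6] → ·
    (0,3)@(1, 7): e=[-14,-4,38] → ·
    (1,3)@(3, 7): e=[-10,0,30] → ·  [on edge]
    (4,3)@(9, 7): e=[2,12,6] → █
    (5,3)@(11, 7): e=[6,16,-2] → ·
    (2,4)@(5, 9): e=[-30,0,50] → ·  [on edge]
    (4,4)@(9, 9): e=[-22,8,34] → ·
  covered (3 px):
    · · · · · · · ·
    · · · · · · · ·
    █ █ · · · · · ·
    · · · · █ · · ·
    · · · · · · · ·
T1:
  2·area = 32
  edge (6, 4)→(6, 0): d=(0,-4) top-left  bias=+0
  edge (6, 0)→(14, 4): d=(8,4) right/bottom  bias=-1
  edge (14, 4)→(6, 4): d=(-8,0) right/bottom  bias=-1
    (3,0)@(7, 1): e=[4,4,24] → █
    (4,0)@(9, 1): e=[12,-4,24] → ·
    (3,1)@(7, 3): e=[4,20,8] → █
    (4,1)@(9, 3): e=[12,12,8] → █
    (5,1)@(11, 3): e=[20,4,8] → █
    (6,1)@(13, 3): e=[28,-4,8] → ·
    (3,2)@(7, 5): e=[4,36,-8] → ·
    (4,2)@(9, 5): e=[12,28,-8] → ·
    (5,2)@(11, 5): e=[20,20,-8] → ·
  covered (4 px):
    · · · █ · · · ·
    · · · █ █ █ · ·
    · · · · · · · ·
    · · · · · · · ·
    · · · · · · · ·
T2:
  2·area = 16
  edge (2, 10)→(10, 2): d=(8,-8) top-left  bias=+0
  edge (10, 2)→(12, 2): d=(2,0) top-left  bias=+0
  edge (12, 2)→(2, 10): d=(-10,8) right/bottom  bias=-1
    (5,0)@(11, 1): e=[0,-2,18] → ·  [on edge]
    (4,1)@(9, 3): e=[0,2,14] → █  [on edge]
    (5,1)@(11, 3): e=[16,2,-2] → ·
    (3,2)@(7, 5): e=[0,6,10] → █  [on edge]
    (4,2)@(9, 5): e=[16,6,-6] → ·
    (2,3)@(5, 7): e=[0,10,6] → █  [on edge]
    (3,3)@(7, 7): e=[16,10,-10] → ·
    (1,4)@(3, 9): e=[0,14,2] → █  [on edge]
    (2,4)@(5, 9): e=[16,14,-14] → ·
  covered (4 px):
    · · · · · · · ·
    · · · · █ · · ·
    · · · █ · · · ·
    · · █ · · · · ·
    · █ · · · · · ·

Answer: [12,8,12]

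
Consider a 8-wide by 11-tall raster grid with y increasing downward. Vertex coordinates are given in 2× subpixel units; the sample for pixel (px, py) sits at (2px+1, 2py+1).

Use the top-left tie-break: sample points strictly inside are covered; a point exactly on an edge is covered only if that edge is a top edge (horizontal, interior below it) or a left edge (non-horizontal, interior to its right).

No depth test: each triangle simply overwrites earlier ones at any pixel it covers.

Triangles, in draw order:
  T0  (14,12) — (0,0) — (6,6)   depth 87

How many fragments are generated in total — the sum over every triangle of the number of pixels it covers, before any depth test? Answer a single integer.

T0:
  2·area = 12  (B↔C swapped to make it positive)
  edge (14, 12)→(6, 6): d=(-8,-6) top-left  bias=+0
  edge (6, 6)→(0, 0): d=(-6,-6) top-left  bias=+0
  edge (0, 0)→(14, 12): d=(14,12) right/bottom  bias=-1
    (0,0)@(1, 1): e=[10,0,2] → X  [on edge]
    (1,0)@(3, 1): e=[22,12,-22] → .
    (0,1)@(1, 3): e=[-6,-12,30] → .
    (1,1)@(3, 3): e=[6,0,6] → X  [on edge]
    (2,1)@(5, 3): e=[18,12,-18] → .
    (1,2)@(3, 5): e=[-10,-12,34] → .
    (2,2)@(5, 5): e=[2,0,10] → X  [on edge]
    (3,2)@(7, 5): e=[14,12,-14] → .
    (2,3)@(5, 7): e=[-14,-12,38] → .
    (3,3)@(7, 7): e=[-2,0,14] → .  [on edge]
    (4,4)@(9, 9): e=[-6,0,18] → .  [on edge]
    (5,5)@(11, 11): e=[-10,0,22] → .  [on edge]
    (6,6)@(13, 13): e=[-14,0,26] → .  [on edge]
    (7,7)@(15, 15): e=[-18,0,30] → .  [on edge]
  covered (3 px):
    X . . . . . . .
    . X . . . . . .
    . . X . . . . .
    . . . . . . . .
    . . . . . . . .
    . . . . . . . .
    . . . . . . . .
    . . . . . . . .
    . . . . . . . .
    . . . . . . . .
    . . . . . . . .

Result: 3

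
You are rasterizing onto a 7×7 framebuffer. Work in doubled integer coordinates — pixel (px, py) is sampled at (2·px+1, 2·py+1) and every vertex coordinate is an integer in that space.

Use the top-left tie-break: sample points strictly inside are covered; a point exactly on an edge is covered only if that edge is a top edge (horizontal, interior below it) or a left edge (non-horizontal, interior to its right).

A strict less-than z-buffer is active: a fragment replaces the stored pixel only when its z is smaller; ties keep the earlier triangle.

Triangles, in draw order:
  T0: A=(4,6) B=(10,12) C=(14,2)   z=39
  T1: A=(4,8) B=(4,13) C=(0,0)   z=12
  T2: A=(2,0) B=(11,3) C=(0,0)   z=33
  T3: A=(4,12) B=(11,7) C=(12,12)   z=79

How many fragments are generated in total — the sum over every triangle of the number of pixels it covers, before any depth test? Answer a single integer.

T0:
  2·area = 84  (B↔C swapped to make it positive)
  edge (4, 6)→(14, 2): d=(10,-4) top-left  bias=+0
  edge (14, 2)→(10, 12): d=(-4,10) right/bottom  bias=-1
  edge (10, 12)→(4, 6): d=(-6,-6) top-left  bias=+0
    (0,1)@(1, 3): e=[-42,126,0] → ·  [on edge]
    (6,1)@(13, 3): e=[6,6,72] → #
    (1,2)@(3, 5): e=[-14,98,0] → ·  [on edge]
    (3,2)@(7, 5): e=[2,58,24] → #
    (4,2)@(9, 5): e=[10,38,36] → #
    (5,2)@(11, 5): e=[18,18,48] → #
    (6,2)@(13, 5): e=[26,-2,60] → ·
    (2,3)@(5, 7): e=[14,70,0] → #  [on edge]
    (6,3)@(13, 7): e=[46,-10,48] → ·
    (2,4)@(5, 9): e=[34,62,-12] → ·
    (3,4)@(7, 9): e=[42,42,0] → #  [on edge]
    (6,4)@(13, 9): e=[66,-18,36] → ·
    (4,5)@(9, 11): e=[70,14,0] → #  [on edge]
    (5,6)@(11, 13): e=[98,-14,0] → ·  [on edge]
  covered (12 px):
    · · · · · · ·
    · · · · · · #
    · · · # # # ·
    · · # # # # ·
    · · · # # # ·
    · · · · # · ·
    · · · · · · ·
T1:
  2·area = 20
  edge (4, 8)→(4, 13): d=(0,5) right/bottom  bias=-1
  edge (4, 13)→(0, 0): d=(-4,-13) top-left  bias=+0
  edge (0, 0)→(4, 8): d=(4,8) right/bottom  bias=-1
    (0,1)@(1, 3): e=[15,1,4] → #
    (1,1)@(3, 3): e=[5,27,-12] → ·
    (0,2)@(1, 5): e=[15,-7,12] → ·
    (1,3)@(3, 7): e=[5,11,4] → #
    (2,3)@(5, 7): e=[-5,37,-12] → ·
    (1,4)@(3, 9): e=[5,3,12] → #
    (2,4)@(5, 9): e=[-5,29,-4] → ·
    (1,5)@(3, 11): e=[5,-5,20] → ·
  covered (3 px):
    · · · · · · ·
    # · · · · · ·
    · · · · · · ·
    · # · · · · ·
    · # · · · · ·
    · · · · · · ·
    · · · · · · ·
T2:
  2·area = 6
  edge (2, 0)→(11, 3): d=(9,3) right/bottom  bias=-1
  edge (11, 3)→(0, 0): d=(-11,-3) top-left  bias=+0
  edge (0, 0)→(2, 0): d=(2,0) top-left  bias=+0
    (2,0)@(5, 1): e=[0,4,2] → ·  [on edge]
    (5,1)@(11, 3): e=[0,0,6] → ·  [on edge]
  covered (0 px):
    · · · · · · ·
    · · · · · · ·
    · · · · · · ·
    · · · · · · ·
    · · · · · · ·
    · · · · · · ·
    · · · · · · ·
T3:
  2·area = 40
  edge (4, 12)→(11, 7): d=(7,-5) top-left  bias=+0
  edge (11, 7)→(12, 12): d=(1,5) right/bottom  bias=-1
  edge (12, 12)→(4, 12): d=(-8,0) right/bottom  bias=-1
    (5,3)@(11, 7): e=[0,0,40] → ·  [on edge]
    (4,4)@(9, 9): e=[4,12,24] → #
    (5,4)@(11, 9): e=[14,2,24] → #
    (6,4)@(13, 9): e=[24,-8,24] → ·
    (3,5)@(7, 11): e=[8,24,8] → #
    (6,5)@(13, 11): e=[38,-6,8] → ·
    (3,6)@(7, 13): e=[22,26,-8] → ·
    (4,6)@(9, 13): e=[32,16,-8] → ·
    (5,6)@(11, 13): e=[42,6,-8] → ·
  covered (5 px):
    · · · · · · ·
    · · · · · · ·
    · · · · · · ·
    · · · · · · ·
    · · · · # # ·
    · · · # # # ·
    · · · · · · ·

Result: 20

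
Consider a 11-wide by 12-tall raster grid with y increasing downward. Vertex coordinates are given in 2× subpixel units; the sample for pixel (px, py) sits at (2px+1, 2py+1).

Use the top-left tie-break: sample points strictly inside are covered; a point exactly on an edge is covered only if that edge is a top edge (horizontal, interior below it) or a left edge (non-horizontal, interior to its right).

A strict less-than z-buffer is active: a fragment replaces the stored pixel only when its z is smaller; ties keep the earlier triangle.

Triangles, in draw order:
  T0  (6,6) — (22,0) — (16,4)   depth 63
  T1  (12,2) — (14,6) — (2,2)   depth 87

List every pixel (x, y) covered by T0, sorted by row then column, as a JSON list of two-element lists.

T0:
  2·area = 28
  edge (6, 6)→(22, 0): d=(16,-6) top-left  bias=+0
  edge (22, 0)→(16, 4): d=(-6,4) right/bottom  bias=-1
  edge (16, 4)→(6, 6): d=(-10,2) right/bottom  bias=-1
    (7,1)@(15, 3): e=[6,10,12] → #
    (8,1)@(17, 3): e=[18,2,8] → #
    (9,1)@(19, 3): e=[30,-6,4] → ·
    (10,1)@(21, 3): e=[42,-14,0] → ·  [on edge]
    (4,2)@(9, 5): e=[2,22,4] → #
    (5,2)@(11, 5): e=[14,14,0] → ·  [on edge]
    (7,2)@(15, 5): e=[38,-2,-8] → ·
    (8,2)@(17, 5): e=[50,-10,-12] → ·
    (0,3)@(1, 7): e=[-14,42,0] → ·  [on edge]
    (4,3)@(9, 7): e=[34,10,-16] → ·
  covered (3 px):
    · · · · · · · · · · ·
    · · · · · · · # # · ·
    · · · · # · · · · · ·
    · · · · · · · · · · ·
    · · · · · · · · · · ·
    · · · · · · · · · · ·
    · · · · · · · · · · ·
    · · · · · · · · · · ·
    · · · · · · · · · · ·
    · · · · · · · · · · ·
    · · · · · · · · · · ·
    · · · · · · · · · · ·
T1:
  2·area = 40
  edge (12, 2)→(14, 6): d=(2,4) right/bottom  bias=-1
  edge (14, 6)→(2, 2): d=(-12,-4) top-left  bias=+0
  edge (2, 2)→(12, 2): d=(10,0) top-left  bias=+0
    (2,1)@(5, 3): e=[30,0,10] → #  [on edge]
    (3,1)@(7, 3): e=[22,8,10] → #
    (4,1)@(9, 3): e=[14,16,10] → #
    (5,1)@(11, 3): e=[6,24,10] → #
    (6,1)@(13, 3): e=[-2,32,10] → ·
    (2,2)@(5, 5): e=[34,-24,30] → ·
    (3,2)@(7, 5): e=[26,-16,30] → ·
    (4,2)@(9, 5): e=[18,-8,30] → ·
    (5,2)@(11, 5): e=[10,0,30] → #  [on edge]
    (6,2)@(13, 5): e=[2,8,30] → #
    (7,2)@(15, 5): e=[-6,16,30] → ·
    (5,3)@(11, 7): e=[14,-24,50] → ·
    (8,3)@(17, 7): e=[-10,0,50] → ·  [on edge]
  covered (6 px):
    · · · · · · · · · · ·
    · · # # # # · · · · ·
    · · · · · # # · · · ·
    · · · · · · · · · · ·
    · · · · · · · · · · ·
    · · · · · · · · · · ·
    · · · · · · · · · · ·
    · · · · · · · · · · ·
    · · · · · · · · · · ·
    · · · · · · · · · · ·
    · · · · · · · · · · ·
    · · · · · · · · · · ·

Answer: [[7,1],[8,1],[4,2]]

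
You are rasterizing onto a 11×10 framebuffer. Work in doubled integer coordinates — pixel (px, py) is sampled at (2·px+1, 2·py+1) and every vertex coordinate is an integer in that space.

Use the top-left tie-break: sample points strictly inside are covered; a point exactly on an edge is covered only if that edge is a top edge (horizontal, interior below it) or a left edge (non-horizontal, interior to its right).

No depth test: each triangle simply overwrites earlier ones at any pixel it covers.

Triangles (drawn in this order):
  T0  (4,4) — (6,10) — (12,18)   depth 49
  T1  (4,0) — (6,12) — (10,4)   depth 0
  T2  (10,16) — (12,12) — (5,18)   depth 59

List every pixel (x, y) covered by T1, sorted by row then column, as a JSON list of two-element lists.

T0:
  2·area = 20  (B↔C swapped to make it positive)
  edge (4, 4)→(12, 18): d=(8,14) right/bottom  bias=-1
  edge (12, 18)→(6, 10): d=(-6,-8) top-left  bias=+0
  edge (6, 10)→(4, 4): d=(-2,-6) top-left  bias=+0
    (1,0)@(3, 1): e=[-10,30,0] → .  [on edge]
    (2,3)@(5, 7): e=[10,10,0] → X  [on edge]
    (3,3)@(7, 7): e=[-18,26,12] → .
    (2,4)@(5, 9): e=[26,-2,-4] → .
    (3,5)@(7, 11): e=[14,2,4] → X
    (4,5)@(9, 11): e=[-14,18,16] → .
    (3,6)@(7, 13): e=[30,-10,0] → .  [on edge]
    (4,6)@(9, 13): e=[2,6,12] → X
    (5,6)@(11, 13): e=[-26,22,24] → .
    (4,7)@(9, 15): e=[18,-6,8] → .
    (4,9)@(9, 19): e=[50,-30,0] → .  [on edge]
  covered (3 px):
    . . . . . . . . . . .
    . . . . . . . . . . .
    . . . . . . . . . . .
    . . X . . . . . . . .
    . . . . . . . . . . .
    . . . X . . . . . . .
    . . . . X . . . . . .
    . . . . . . . . . . .
    . . . . . . . . . . .
    . . . . . . . . . . .
T1:
  2·area = 64  (B↔C swapped to make it positive)
  edge (4, 0)→(10, 4): d=(6,4) right/bottom  bias=-1
  edge (10, 4)→(6, 12): d=(-4,8) right/bottom  bias=-1
  edge (6, 12)→(4, 0): d=(-2,-12) top-left  bias=+0
    (2,0)@(5, 1): e=[2,52,10] → X
    (3,0)@(7, 1): e=[-6,36,34] → .
    (2,1)@(5, 3): e=[14,44,6] → X
    (3,1)@(7, 3): e=[6,28,30] → X
    (4,1)@(9, 3): e=[-2,12,54] → .
    (2,2)@(5, 5): e=[26,36,2] → X
    (4,2)@(9, 5): e=[10,4,50] → X
    (5,2)@(11, 5): e=[2,-12,74] → .
    (2,3)@(5, 7): e=[38,28,-2] → .
    (3,3)@(7, 7): e=[30,12,22] → X
    (4,3)@(9, 7): e=[22,-4,46] → .
    (3,4)@(7, 9): e=[42,4,18] → X
  covered (8 px):
    . . X . . . . . . . .
    . . X X . . . . . . .
    . . X X X . . . . . .
    . . . X . . . . . . .
    . . . X . . . . . . .
    . . . . . . . . . . .
    . . . . . . . . . . .
    . . . . . . . . . . .
    . . . . . . . . . . .
    . . . . . . . . . . .
T2:
  2·area = 16  (B↔C swapped to make it positive)
  edge (10, 16)→(5, 18): d=(-5,2) right/bottom  bias=-1
  edge (5, 18)→(12, 12): d=(7,-6) top-left  bias=+0
  edge (12, 12)→(10, 16): d=(-2,4) right/bottom  bias=-1
    (5,6)@(11, 13): e=[13,1,2] → X
    (6,6)@(13, 13): e=[9,13,-6] → .
    (4,7)@(9, 15): e=[7,3,6] → X
    (5,7)@(11, 15): e=[3,15,-2] → .
    (3,8)@(7, 17): e=[1,5,10] → X
    (4,8)@(9, 17): e=[-3,17,2] → .
    (3,9)@(7, 19): e=[-9,19,6] → .
  covered (3 px):
    . . . . . . . . . . .
    . . . . . . . . . . .
    . . . . . . . . . . .
    . . . . . . . . . . .
    . . . . . . . . . . .
    . . . . . . . . . . .
    . . . . . X . . . . .
    . . . . X . . . . . .
    . . . X . . . . . . .
    . . . . . . . . . . .

Answer: [[2,0],[2,1],[3,1],[2,2],[3,2],[4,2],[3,3],[3,4]]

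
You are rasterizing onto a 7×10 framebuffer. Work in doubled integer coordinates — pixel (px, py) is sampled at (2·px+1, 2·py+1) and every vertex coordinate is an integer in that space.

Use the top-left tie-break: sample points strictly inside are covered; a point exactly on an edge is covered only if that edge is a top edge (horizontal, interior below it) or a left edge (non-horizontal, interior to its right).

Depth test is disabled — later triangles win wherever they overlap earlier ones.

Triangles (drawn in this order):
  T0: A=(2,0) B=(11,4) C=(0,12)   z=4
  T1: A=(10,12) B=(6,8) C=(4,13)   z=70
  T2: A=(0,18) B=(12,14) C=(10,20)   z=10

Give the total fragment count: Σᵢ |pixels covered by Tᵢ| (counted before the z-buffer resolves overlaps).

T0:
  2·area = 116
  edge (2, 0)→(11, 4): d=(9,4) right/bottom  bias=-1
  edge (11, 4)→(0, 12): d=(-11,8) right/bottom  bias=-1
  edge (0, 12)→(2, 0): d=(2,-12) top-left  bias=+0
    (1,0)@(3, 1): e=[5,97,14] → X
    (2,0)@(5, 1): e=[-3,81,38] → .
    (1,1)@(3, 3): e=[23,75,18] → X
    (2,1)@(5, 3): e=[15,59,42] → X
    (3,1)@(7, 3): e=[7,43,66] → X
    (4,1)@(9, 3): e=[-1,27,90] → .
    (1,2)@(3, 5): e=[41,53,22] → X
    (4,2)@(9, 5): e=[17,5,94] → X
    (5,2)@(11, 5): e=[9,-11,118] → .
    (0,3)@(1, 7): e=[67,47,2] → X
    (3,3)@(7, 7): e=[43,-1,74] → .
    (4,3)@(9, 7): e=[35,-17,98] → .
  covered (14 px):
    . X . . . . .
    . X X X . . .
    . X X X X . .
    X X X . . . .
    X X . . . . .
    X . . . . . .
    . . . . . . .
    . . . . . . .
    . . . . . . .
    . . . . . . .
T1:
  2·area = 28  (B↔C swapped to make it positive)
  edge (10, 12)→(4, 13): d=(-6,1) right/bottom  bias=-1
  edge (4, 13)→(6, 8): d=(2,-5) top-left  bias=+0
  edge (6, 8)→(10, 12): d=(4,4) right/bottom  bias=-1
    (0,1)@(1, 3): e=[63,-35,0] → .  [on edge]
    (1,2)@(3, 5): e=[49,-21,0] → .  [on edge]
    (2,3)@(5, 7): e=[35,-7,0] → .  [on edge]
    (3,4)@(7, 9): e=[21,7,0] → .  [on edge]
    (2,5)@(5, 11): e=[11,1,16] → X
    (3,5)@(7, 11): e=[9,11,8] → X
    (4,5)@(9, 11): e=[7,21,0] → .  [on edge]
    (2,6)@(5, 13): e=[-1,5,24] → .
    (3,6)@(7, 13): e=[-3,15,16] → .
    (5,6)@(11, 13): e=[-7,35,0] → .  [on edge]
    (6,7)@(13, 15): e=[-21,49,0] → .  [on edge]
  covered (2 px):
    . . . . . . .
    . . . . . . .
    . . . . . . .
    . . . . . . .
    . . . . . . .
    . . X X . . .
    . . . . . . .
    . . . . . . .
    . . . . . . .
    . . . . . . .
T2:
  2·area = 64
  edge (0, 18)→(12, 14): d=(12,-4) top-left  bias=+0
  edge (12, 14)→(10, 20): d=(-2,6) right/bottom  bias=-1
  edge (10, 20)→(0, 18): d=(-10,-2) top-left  bias=+0
    (6,5)@(13, 11): e=[-32,0,96] → .  [on edge]
    (4,7)@(9, 15): e=[0,16,48] → X  [on edge]
    (5,7)@(11, 15): e=[8,4,52] → X
    (6,7)@(13, 15): e=[16,-8,56] → .
    (1,8)@(3, 17): e=[0,48,16] → X  [on edge]
    (2,8)@(5, 17): e=[8,36,20] → X
    (3,8)@(7, 17): e=[16,24,24] → X
    (5,8)@(11, 17): e=[32,0,32] → .  [on edge]
    (1,9)@(3, 19): e=[24,44,-4] → .
    (2,9)@(5, 19): e=[32,32,0] → X  [on edge]
    (5,9)@(11, 19): e=[56,-4,12] → .
  covered (9 px):
    . . . . . . .
    . . . . . . .
    . . . . . . .
    . . . . . . .
    . . . . . . .
    . . . . . . .
    . . . . . . .
    . . . . X X .
    . X X X X . .
    . . X X X . .

Result: 25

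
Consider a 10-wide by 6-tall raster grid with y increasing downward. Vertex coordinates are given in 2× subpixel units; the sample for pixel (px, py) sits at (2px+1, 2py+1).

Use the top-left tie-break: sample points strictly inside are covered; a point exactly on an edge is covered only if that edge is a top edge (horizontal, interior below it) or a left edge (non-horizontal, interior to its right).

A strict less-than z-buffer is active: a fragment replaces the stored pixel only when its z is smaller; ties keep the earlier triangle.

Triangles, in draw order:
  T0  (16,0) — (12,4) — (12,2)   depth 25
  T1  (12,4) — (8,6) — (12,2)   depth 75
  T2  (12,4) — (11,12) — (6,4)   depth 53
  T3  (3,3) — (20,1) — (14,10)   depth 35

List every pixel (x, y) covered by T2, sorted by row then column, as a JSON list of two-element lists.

T0:
  2·area = 8
  edge (16, 0)→(12, 4): d=(-4,4) right/bottom  bias=-1
  edge (12, 4)→(12, 2): d=(0,-2) top-left  bias=+0
  edge (12, 2)→(16, 0): d=(4,-2) top-left  bias=+0
    (7,0)@(15, 1): e=[0,6,2] → ·  [on edge]
    (6,1)@(13, 3): e=[0,2,6] → ·  [on edge]
    (5,2)@(11, 5): e=[0,-2,10] → ·  [on edge]
    (4,3)@(9, 7): e=[0,-6,14] → ·  [on edge]
    (3,4)@(7, 9): e=[0,-10,18] → ·  [on edge]
    (2,5)@(5, 11): e=[0,-14,22] → ·  [on edge]
  covered (0 px):
    · · · · · · · · · ·
    · · · · · · · · · ·
    · · · · · · · · · ·
    · · · · · · · · · ·
    · · · · · · · · · ·
    · · · · · · · · · ·
T1:
  2·area = 8
  edge (12, 4)→(8, 6): d=(-4,2) right/bottom  bias=-1
  edge (8, 6)→(12, 2): d=(4,-4) top-left  bias=+0
  edge (12, 2)→(12, 4): d=(0,2) right/bottom  bias=-1
    (6,0)@(13, 1): e=[10,0,-2] → ·  [on edge]
    (5,1)@(11, 3): e=[6,0,2] → #  [on edge]
    (6,1)@(13, 3): e=[2,8,-2] → ·
    (4,2)@(9, 5): e=[2,0,6] → #  [on edge]
    (5,2)@(11, 5): e=[-2,8,2] → ·
    (3,3)@(7, 7): e=[-2,0,10] → ·  [on edge]
    (4,3)@(9, 7): e=[-6,8,6] → ·
    (2,4)@(5, 9): e=[-6,0,14] → ·  [on edge]
    (1,5)@(3, 11): e=[-10,0,18] → ·  [on edge]
  covered (2 px):
    · · · · · · · · · ·
    · · · · · # · · · ·
    · · · · # · · · · ·
    · · · · · · · · · ·
    · · · · · · · · · ·
    · · · · · · · · · ·
T2:
  2·area = 48
  edge (12, 4)→(11, 12): d=(-1,8) right/bottom  bias=-1
  edge (11, 12)→(6, 4): d=(-5,-8) top-left  bias=+0
  edge (6, 4)→(12, 4): d=(6,0) top-left  bias=+0
    (3,2)@(7, 5): e=[39,3,6] → #
    (4,2)@(9, 5): e=[23,19,6] → #
    (5,2)@(11, 5): e=[7,35,6] → #
    (6,2)@(13, 5): e=[-9,51,6] → ·
    (3,3)@(7, 7): e=[37,-7,18] → ·
    (4,3)@(9, 7): e=[21,9,18] → #
    (6,3)@(13, 7): e=[-11,41,18] → ·
    (4,4)@(9, 9): e=[19,-1,30] → ·
    (5,4)@(11, 9): e=[3,15,30] → #
    (6,4)@(13, 9): e=[-13,31,30] → ·
    (5,5)@(11, 11): e=[1,5,42] → #
    (6,5)@(13, 11): e=[-15,21,42] → ·
  covered (7 px):
    · · · · · · · · · ·
    · · · · · · · · · ·
    · · · # # # · · · ·
    · · · · # # · · · ·
    · · · · · # · · · ·
    · · · · · # · · · ·
T3:
  2·area = 141
  edge (3, 3)→(20, 1): d=(17,-2) top-left  bias=+0
  edge (20, 1)→(14, 10): d=(-6,9) right/bottom  bias=-1
  edge (14, 10)→(3, 3): d=(-11,-7) top-left  bias=+0
    (1,1)@(3, 3): e=[0,141,0] → #  [on edge]
    (2,1)@(5, 3): e=[4,123,14] → #
    (3,1)@(7, 3): e=[8,105,28] → #
    (4,1)@(9, 3): e=[12,87,42] → #
    (5,1)@(11, 3): e=[16,69,56] → #
    (6,1)@(13, 3): e=[20,51,70] → #
    (7,1)@(15, 3): e=[24,33,84] → #
    (8,1)@(17, 3): e=[28,15,98] → #
    (9,1)@(19, 3): e=[32,-3,112] → ·
    (1,2)@(3, 5): e=[34,129,-22] → ·
    (2,2)@(5, 5): e=[38,111,-8] → ·
    (3,2)@(7, 5): e=[42,93,6] → #
  covered (18 px):
    · · · · · · · · · ·
    · # # # # # # # # ·
    · · · # # # # # # ·
    · · · · · # # # · ·
    · · · · · · # · · ·
    · · · · · · · · · ·

Answer: [[3,2],[4,2],[5,2],[4,3],[5,3],[5,4],[5,5]]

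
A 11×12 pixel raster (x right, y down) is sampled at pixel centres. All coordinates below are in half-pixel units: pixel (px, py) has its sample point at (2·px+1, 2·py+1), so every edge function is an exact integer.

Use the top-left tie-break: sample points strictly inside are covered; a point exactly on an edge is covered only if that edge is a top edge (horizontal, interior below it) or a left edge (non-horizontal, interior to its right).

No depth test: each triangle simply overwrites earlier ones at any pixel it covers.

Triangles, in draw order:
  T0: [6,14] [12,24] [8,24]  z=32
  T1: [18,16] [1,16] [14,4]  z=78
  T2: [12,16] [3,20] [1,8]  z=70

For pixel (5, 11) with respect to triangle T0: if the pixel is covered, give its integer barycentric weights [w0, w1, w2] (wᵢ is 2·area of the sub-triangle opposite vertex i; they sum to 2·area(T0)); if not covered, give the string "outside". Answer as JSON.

T0:
  2·area = 40
  edge (6, 14)→(12, 24): d=(6,10) right/bottom  bias=-1
  edge (12, 24)→(8, 24): d=(-4,0) right/bottom  bias=-1
  edge (8, 24)→(6, 14): d=(-2,-10) top-left  bias=+0
    (1,4)@(3, 9): e=[0,60,-20] → ·  [on edge]
    (2,4)@(5, 9): e=[-20,60,0] → ·  [on edge]
    (3,8)@(7, 17): e=[8,28,4] → █
    (4,8)@(9, 17): e=[-12,28,24] → ·
    (3,9)@(7, 19): e=[20,20,0] → █  [on edge]
    (4,9)@(9, 19): e=[0,20,20] → ·  [on edge]
    (3,10)@(7, 21): e=[32,12,-4] → ·
    (4,10)@(9, 21): e=[12,12,16] → █
    (5,10)@(11, 21): e=[-8,12,36] → ·
    (4,11)@(9, 23): e=[24,4,12] → █
    (5,11)@(11, 23): e=[4,4,32] → █
    (6,11)@(13, 23): e=[-16,4,52] → ·
  covered (5 px):
    · · · · · · · · · · ·
    · · · · · · · · · · ·
    · · · · · · · · · · ·
    · · · · · · · · · · ·
    · · · · · · · · · · ·
    · · · · · · · · · · ·
    · · · · · · · · · · ·
    · · · · · · · · · · ·
    · · · █ · · · · · · ·
    · · · █ · · · · · · ·
    · · · · █ · · · · · ·
    · · · · █ █ · · · · ·
T1:
  2·area = 204
  edge (18, 16)→(1, 16): d=(-17,0) right/bottom  bias=-1
  edge (1, 16)→(14, 4): d=(13,-12) top-left  bias=+0
  edge (14, 4)→(18, 16): d=(4,12) right/bottom  bias=-1
    (6,0)@(13, 1): e=[255,-51,0] → ·  [on edge]
    (6,2)@(13, 5): e=[187,1,16] → █
    (7,2)@(15, 5): e=[187,25,-8] → ·
    (5,3)@(11, 7): e=[153,3,48] → █
    (7,3)@(15, 7): e=[153,51,0] → ·  [on edge]
    (4,4)@(9, 9): e=[119,5,80] → █
    (7,4)@(15, 9): e=[119,77,8] → █
    (8,4)@(17, 9): e=[119,101,-16] → ·
    (3,5)@(7, 11): e=[85,7,112] → █
    (8,5)@(17, 11): e=[85,127,-8] → ·
    (2,6)@(5, 13): e=[51,9,144] → █
    (8,6)@(17, 13): e=[51,153,0] → ·  [on edge]
    (9,9)@(19, 19): e=[-51,255,0] → ·  [on edge]
  covered (26 px):
    · · · · · · · · · · ·
    · · · · · · · · · · ·
    · · · · · · █ · · · ·
    · · · · · █ █ · · · ·
    · · · · █ █ █ █ · · ·
    · · · █ █ █ █ █ · · ·
    · · █ █ █ █ █ █ · · ·
    · █ █ █ █ █ █ █ █ · ·
    · · · · · · · · · · ·
    · · · · · · · · · · ·
    · · · · · · · · · · ·
    · · · · · · · · · · ·
T2:
  2·area = 116
  edge (12, 16)→(3, 20): d=(-9,4) right/bottom  bias=-1
  edge (3, 20)→(1, 8): d=(-2,-12) top-left  bias=+0
  edge (1, 8)→(12, 16): d=(11,8) right/bottom  bias=-1
    (1,5)@(3, 11): e=[81,18,17] → █
    (2,5)@(5, 11): e=[73,42,1] → █
    (3,5)@(7, 11): e=[65,66,-15] → ·
    (1,6)@(3, 13): e=[63,14,39] → █
    (3,6)@(7, 13): e=[47,62,7] → █
    (4,6)@(9, 13): e=[39,86,-9] → ·
    (1,7)@(3, 15): e=[45,10,61] → █
    (4,7)@(9, 15): e=[21,82,13] → █
    (5,7)@(11, 15): e=[13,106,-3] → ·
    (1,8)@(3, 17): e=[27,6,83] → █
    (5,8)@(11, 17): e=[-5,102,19] → ·
    (1,9)@(3, 19): e=[9,2,105] → █
  covered (15 px):
    · · · · · · · · · · ·
    · · · · · · · · · · ·
    · · · · · · · · · · ·
    · · · · · · · · · · ·
    · · · · · · · · · · ·
    · █ █ · · · · · · · ·
    · █ █ █ · · · · · · ·
    · █ █ █ █ · · · · · ·
    · █ █ █ █ · · · · · ·
    · █ █ · · · · · · · ·
    · · · · · · · · · · ·
    · · · · · · · · · · ·

Answer: [4,32,4]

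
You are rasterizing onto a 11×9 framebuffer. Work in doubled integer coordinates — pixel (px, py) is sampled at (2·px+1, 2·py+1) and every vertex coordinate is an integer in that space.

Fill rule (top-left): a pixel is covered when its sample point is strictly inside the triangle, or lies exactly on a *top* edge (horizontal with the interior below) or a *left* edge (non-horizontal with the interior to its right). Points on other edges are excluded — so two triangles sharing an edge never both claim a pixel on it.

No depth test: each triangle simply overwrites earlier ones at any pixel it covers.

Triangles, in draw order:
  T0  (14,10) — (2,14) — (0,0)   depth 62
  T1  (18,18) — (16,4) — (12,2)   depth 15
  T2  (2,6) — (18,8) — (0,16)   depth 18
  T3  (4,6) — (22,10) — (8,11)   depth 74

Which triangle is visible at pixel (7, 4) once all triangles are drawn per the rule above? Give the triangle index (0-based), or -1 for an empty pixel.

T0:
  2·area = 176
  edge (14, 10)→(2, 14): d=(-12,4) right/bottom  bias=-1
  edge (2, 14)→(0, 0): d=(-2,-14) top-left  bias=+0
  edge (0, 0)→(14, 10): d=(14,10) right/bottom  bias=-1
    (0,0)@(1, 1): e=[160,12,4] → #
    (1,0)@(3, 1): e=[152,40,-16] → ·
    (0,1)@(1, 3): e=[136,8,32] → #
    (1,1)@(3, 3): e=[128,36,12] → #
    (2,1)@(5, 3): e=[120,64,-8] → ·
    (0,2)@(1, 5): e=[112,4,60] → #
    (2,2)@(5, 5): e=[96,60,20] → #
    (3,2)@(7, 5): e=[88,88,0] → ·  [on edge]
    (0,3)@(1, 7): e=[88,0,88] → #  [on edge]
    (3,3)@(7, 7): e=[64,84,28] → #
    (4,3)@(9, 7): e=[56,112,8] → #
    (5,3)@(11, 7): e=[48,140,-12] → ·
    (8,4)@(17, 9): e=[0,220,-44] → ·  [on edge]
    (5,5)@(11, 11): e=[0,132,44] → ·  [on edge]
    (2,6)@(5, 13): e=[0,44,132] → ·  [on edge]
    (10,7)@(21, 15): e=[-88,264,0] → ·  [on edge]
  covered (21 px):
    # · · · · · · · · · ·
    # # · · · · · · · · ·
    # # # · · · · · · · ·
    # # # # # · · · · · ·
    · # # # # # · · · · ·
    · # # # # · · · · · ·
    · # · · · · · · · · ·
    · · · · · · · · · · ·
    · · · · · · · · · · ·
T1:
  2·area = 52  (B↔C swapped to make it positive)
  edge (18, 18)→(12, 2): d=(-6,-16) top-left  bias=+0
  edge (12, 2)→(16, 4): d=(4,2) right/bottom  bias=-1
  edge (16, 4)→(18, 18): d=(2,14) right/bottom  bias=-1
    (6,1)@(13, 3): e=[10,2,40] → #
    (7,1)@(15, 3): e=[42,-2,12] → ·
    (6,2)@(13, 5): e=[-2,10,44] → ·
    (7,2)@(15, 5): e=[30,6,16] → #
    (8,2)@(17, 5): e=[62,2,-12] → ·
    (7,3)@(15, 7): e=[18,14,20] → #
    (8,3)@(17, 7): e=[50,10,-8] → ·
    (7,4)@(15, 9): e=[6,22,24] → #
    (8,4)@(17, 9): e=[38,18,-4] → ·
    (7,5)@(15, 11): e=[-6,30,28] → ·
    (8,5)@(17, 11): e=[26,26,0] → ·  [on edge]
    (8,6)@(17, 13): e=[14,34,4] → #
  covered (6 px):
    · · · · · · · · · · ·
    · · · · · · # · · · ·
    · · · · · · · # · · ·
    · · · · · · · # · · ·
    · · · · · · · # · · ·
    · · · · · · · · · · ·
    · · · · · · · · # · ·
    · · · · · · · · # · ·
    · · · · · · · · · · ·
T2:
  2·area = 164
  edge (2, 6)→(18, 8): d=(16,2) right/bottom  bias=-1
  edge (18, 8)→(0, 16): d=(-18,8) right/bottom  bias=-1
  edge (0, 16)→(2, 6): d=(2,-10) top-left  bias=+0
    (1,0)@(3, 1): e=[-82,246,0] → ·  [on edge]
    (1,3)@(3, 7): e=[14,138,12] → #
    (2,3)@(5, 7): e=[10,122,32] → #
    (3,3)@(7, 7): e=[6,106,52] → #
    (4,3)@(9, 7): e=[2,90,72] → #
    (5,3)@(11, 7): e=[-2,74,92] → ·
    (1,4)@(3, 9): e=[46,102,16] → #
    (5,4)@(11, 9): e=[30,38,96] → #
    (6,4)@(13, 9): e=[26,22,116] → #
    (7,4)@(15, 9): e=[22,6,136] → #
    (8,4)@(17, 9): e=[18,-10,156] → ·
    (0,5)@(1, 11): e=[82,82,0] → #  [on edge]
  covered (21 px):
    · · · · · · · · · · ·
    · · · · · · · · · · ·
    · · · · · · · · · · ·
    · # # # # · · · · · ·
    · # # # # # # # · · ·
    # # # # # # · · · · ·
    # # # · · · · · · · ·
    # · · · · · · · · · ·
    · · · · · · · · · · ·
T3:
  2·area = 74
  edge (4, 6)→(22, 10): d=(18,4) right/bottom  bias=-1
  edge (22, 10)→(8, 11): d=(-14,1) right/bottom  bias=-1
  edge (8, 11)→(4, 6): d=(-4,-5) top-left  bias=+0
    (2,3)@(5, 7): e=[14,59,1] → #
    (3,3)@(7, 7): e=[6,57,11] → #
    (4,3)@(9, 7): e=[-2,55,21] → ·
    (2,4)@(5, 9): e=[50,31,-7] → ·
    (3,4)@(7, 9): e=[42,29,3] → #
    (4,4)@(9, 9): e=[34,27,13] → #
    (5,4)@(11, 9): e=[26,25,23] → #
    (6,4)@(13, 9): e=[18,23,33] → #
    (7,4)@(15, 9): e=[10,21,43] → #
    (8,4)@(17, 9): e=[2,19,53] → #
    (9,4)@(19, 9): e=[-6,17,63] → ·
    (3,5)@(7, 11): e=[78,1,-5] → ·
  covered (8 px):
    · · · · · · · · · · ·
    · · · · · · · · · · ·
    · · · · · · · · · · ·
    · · # # · · · · · · ·
    · · · # # # # # # · ·
    · · · · · · · · · · ·
    · · · · · · · · · · ·
    · · · · · · · · · · ·
    · · · · · · · · · · ·

Z-buffer (winner per pixel, '.' = empty):
  0 . . . . . . . . . .
  0 0 . . . . 1 . . . .
  0 0 0 . . . . 1 . . .
  0 2 3 3 2 . . 1 . . .
  . 2 2 3 3 3 3 3 3 . .
  2 2 2 2 2 2 . . . . .
  2 2 2 . . . . . 1 . .
  2 . . . . . . . 1 . .
  . . . . . . . . . . .

Answer: 3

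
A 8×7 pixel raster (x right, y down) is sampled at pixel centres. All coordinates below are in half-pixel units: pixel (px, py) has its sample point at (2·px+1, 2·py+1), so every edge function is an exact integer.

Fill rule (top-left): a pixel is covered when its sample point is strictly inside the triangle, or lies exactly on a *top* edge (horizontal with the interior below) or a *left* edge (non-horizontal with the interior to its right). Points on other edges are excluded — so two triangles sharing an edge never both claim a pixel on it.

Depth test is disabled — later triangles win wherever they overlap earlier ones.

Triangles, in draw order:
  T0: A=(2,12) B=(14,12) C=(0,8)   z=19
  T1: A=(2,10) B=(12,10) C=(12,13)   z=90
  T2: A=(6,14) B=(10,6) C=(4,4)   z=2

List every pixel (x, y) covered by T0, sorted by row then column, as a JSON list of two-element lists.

T0:
  2·area = 48  (B↔C swapped to make it positive)
  edge (2, 12)→(0, 8): d=(-2,-4) top-left  bias=+0
  edge (0, 8)→(14, 12): d=(14,4) right/bottom  bias=-1
  edge (14, 12)→(2, 12): d=(-12,0) right/bottom  bias=-1
    (0,4)@(1, 9): e=[2,10,36] → #
    (1,4)@(3, 9): e=[10,2,36] → #
    (2,4)@(5, 9): e=[18,-6,36] → ·
    (0,5)@(1, 11): e=[-2,38,12] → ·
    (1,5)@(3, 11): e=[6,30,12] → #
    (2,5)@(5, 11): e=[14,22,12] → #
    (3,5)@(7, 11): e=[22,14,12] → #
    (4,5)@(9, 11): e=[30,6,12] → #
    (5,5)@(11, 11): e=[38,-2,12] → ·
    (1,6)@(3, 13): e=[2,58,-12] → ·
    (2,6)@(5, 13): e=[10,50,-12] → ·
    (3,6)@(7, 13): e=[18,42,-12] → ·
  covered (6 px):
    · · · · · · · ·
    · · · · · · · ·
    · · · · · · · ·
    · · · · · · · ·
    # # · · · · · ·
    · # # # # · · ·
    · · · · · · · ·
T1:
  2·area = 30
  edge (2, 10)→(12, 10): d=(10,0) top-left  bias=+0
  edge (12, 10)→(12, 13): d=(0,3) right/bottom  bias=-1
  edge (12, 13)→(2, 10): d=(-10,-3) top-left  bias=+0
    (3,5)@(7, 11): e=[10,15,5] → #
    (4,5)@(9, 11): e=[10,9,11] → #
    (5,5)@(11, 11): e=[10,3,17] → #
    (6,5)@(13, 11): e=[10,-3,23] → ·
    (3,6)@(7, 13): e=[30,15,-15] → ·
    (4,6)@(9, 13): e=[30,9,-9] → ·
    (5,6)@(11, 13): e=[30,3,-3] → ·
  covered (3 px):
    · · · · · · · ·
    · · · · · · · ·
    · · · · · · · ·
    · · · · · · · ·
    · · · · · · · ·
    · · · # # # · ·
    · · · · · · · ·
T2:
  2·area = 56  (B↔C swapped to make it positive)
  edge (6, 14)→(4, 4): d=(-2,-10) top-left  bias=+0
  edge (4, 4)→(10, 6): d=(6,2) right/bottom  bias=-1
  edge (10, 6)→(6, 14): d=(-4,8) right/bottom  bias=-1
    (0,1)@(1, 3): e=[-28,0,84] → ·  [on edge]
    (2,2)@(5, 5): e=[8,4,44] → #
    (3,2)@(7, 5): e=[28,0,28] → ·  [on edge]
    (2,3)@(5, 7): e=[4,16,36] → #
    (3,3)@(7, 7): e=[24,12,20] → #
    (4,3)@(9, 7): e=[44,8,4] → #
    (5,3)@(11, 7): e=[64,4,-12] → ·
    (6,3)@(13, 7): e=[84,0,-28] → ·  [on edge]
    (2,4)@(5, 9): e=[0,28,28] → #  [on edge]
    (4,4)@(9, 9): e=[40,20,-4] → ·
    (2,5)@(5, 11): e=[-4,40,20] → ·
    (3,5)@(7, 11): e=[16,36,4] → #
  covered (7 px):
    · · · · · · · ·
    · · · · · · · ·
    · · # · · · · ·
    · · # # # · · ·
    · · # # · · · ·
    · · · # · · · ·
    · · · · · · · ·

Answer: [[0,4],[1,4],[1,5],[2,5],[3,5],[4,5]]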